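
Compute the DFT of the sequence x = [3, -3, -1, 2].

X[k] = Σ(n=0 to 3) x[n] · ω_4^(nk)
where ω_4 = e^(-2πi/4)

Computing each X[k]:
X[0] = 1
X[1] = 4+5i
X[2] = 3
X[3] = 4-5i

X = [1, 4+5i, 3, 4-5i]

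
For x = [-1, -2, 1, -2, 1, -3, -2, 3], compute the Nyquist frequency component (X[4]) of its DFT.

X[4] = Σ(n=0 to 7) x[n] · ω_8^(4n) where ω_8 = e^(-2πi/8)
= (-1)·ω_8^0 + (-2)·ω_8^4 + (1)·ω_8^8 + (-2)·ω_8^12 + (1)·ω_8^16 + (-3)·ω_8^20 + (-2)·ω_8^24 + (3)·ω_8^28

X[4] = 3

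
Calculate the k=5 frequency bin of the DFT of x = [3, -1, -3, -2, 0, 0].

X[5] = Σ(n=0 to 5) x[n] · ω_6^(5n) where ω_6 = e^(-2πi/6)
= (3)·ω_6^0 + (-1)·ω_6^5 + (-3)·ω_6^10 + (-2)·ω_6^15 + (0)·ω_6^20 + (0)·ω_6^25

X[5] = 6.0000-3.4641i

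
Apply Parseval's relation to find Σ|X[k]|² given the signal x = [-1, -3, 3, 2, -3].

Parseval: Σ|x[n]|² = (1/N)Σ|X[k]|², so Σ|X[k]|² = N·Σ|x[n]|² = 5·32.0000

Σ|X[k]|² = N·Σ|x[n]|² = 5·32.0000 = 160.0000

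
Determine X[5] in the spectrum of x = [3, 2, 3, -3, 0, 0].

X[5] = Σ(n=0 to 5) x[n] · ω_6^(5n) where ω_6 = e^(-2πi/6)
= (3)·ω_6^0 + (2)·ω_6^5 + (3)·ω_6^10 + (-3)·ω_6^15 + (0)·ω_6^20 + (0)·ω_6^25

X[5] = 5.5000+4.3301i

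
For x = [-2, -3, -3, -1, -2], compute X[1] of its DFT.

X[1] = Σ(n=0 to 4) x[n] · ω_5^(1n) where ω_5 = e^(-2πi/5)
= (-2)·ω_5^0 + (-3)·ω_5^1 + (-3)·ω_5^2 + (-1)·ω_5^3 + (-2)·ω_5^4

X[1] = -0.3090+2.1266i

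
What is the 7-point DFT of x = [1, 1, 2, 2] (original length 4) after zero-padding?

Original 4-point DFT: [6, -1+1i, 0, -1-1i]
Zero-padded 7-point DFT provides frequency interpolation.

DFT_7([x, 0, ...]) = [6, -0.6235-3.5995i, 0.2225+1.4565i, 0.9010-0.8201i, 0.9010+0.8201i, 0.2225-1.4565i, -0.6235+3.5995i]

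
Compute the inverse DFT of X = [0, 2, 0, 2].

x[n] = (1/4) Σ(k=0 to 3) X[k] · e^(2πikn/4)

Computing each x[n]:
x[0] = 1
x[1] = 0
x[2] = -1
x[3] = 0

x = [1, 0, -1, 0]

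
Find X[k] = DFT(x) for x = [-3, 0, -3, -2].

X[k] = Σ(n=0 to 3) x[n] · ω_4^(nk)
where ω_4 = e^(-2πi/4)

Computing each X[k]:
X[0] = -8
X[1] = -2i
X[2] = -4
X[3] = 2i

X = [-8, -2i, -4, 2i]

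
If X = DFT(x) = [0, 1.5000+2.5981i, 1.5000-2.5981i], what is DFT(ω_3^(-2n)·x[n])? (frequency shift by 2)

Modulation property: DFT(ω_3^(-2n)·x[n]) = X[(k-2) mod 3], so circularly shift X by 2 positions.

X[k-2] = [1.5000+2.5981i, 1.5000-2.5981i, 0]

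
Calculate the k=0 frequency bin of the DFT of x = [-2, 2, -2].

X[0] = Σ(n=0 to 2) x[n] · ω_3^0 = Σ x[n]
= (-2) + (2) + (-2)

X[0] = -2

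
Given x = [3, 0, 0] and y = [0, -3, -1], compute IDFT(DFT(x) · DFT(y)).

(x ⊛ y)[n] = Σ(m=0 to 2) x[m] · y[(n-m) mod 3]

Computing each output sample:
(x ⊛ y)[0] = 0
(x ⊛ y)[1] = -9
(x ⊛ y)[2] = -3

x ⊛ y = [0, -9, -3]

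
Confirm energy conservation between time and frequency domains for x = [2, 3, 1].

Time domain:
Σ|x[n]|² = |2|² + |3|² + |1|² = 14.0000

Frequency domain:
(1/3)Σ|X[k]|² = (1/3)(|6|² + |-1.7321i|² + |1.7321i|²) = (1/3)·42.0000 = 14.0000

Both sides agree, confirming Parseval's theorem.

Σ|x[n]|² = (1/N)Σ|X[k]|² = 14.0000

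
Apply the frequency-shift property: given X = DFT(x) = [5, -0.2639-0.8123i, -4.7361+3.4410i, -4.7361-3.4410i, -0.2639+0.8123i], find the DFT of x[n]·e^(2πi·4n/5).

Modulation property: DFT(ω_5^(-4n)·x[n]) = X[(k-4) mod 5], so circularly shift X by 4 positions.

X[k-4] = [-0.2639-0.8123i, -4.7361+3.4410i, -4.7361-3.4410i, -0.2639+0.8123i, 5]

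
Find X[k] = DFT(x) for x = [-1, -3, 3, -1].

X[k] = Σ(n=0 to 3) x[n] · ω_4^(nk)
where ω_4 = e^(-2πi/4)

Computing each X[k]:
X[0] = -2
X[1] = -4+2i
X[2] = 6
X[3] = -4-2i

X = [-2, -4+2i, 6, -4-2i]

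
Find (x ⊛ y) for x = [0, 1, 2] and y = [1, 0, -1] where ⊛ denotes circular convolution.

(x ⊛ y)[n] = Σ(m=0 to 2) x[m] · y[(n-m) mod 3]

Computing each output sample:
(x ⊛ y)[0] = -1
(x ⊛ y)[1] = -1
(x ⊛ y)[2] = 2

x ⊛ y = [-1, -1, 2]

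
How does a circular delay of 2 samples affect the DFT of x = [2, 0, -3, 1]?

Time shift by 2: X_shifted[k] = ω_4^(2k) · X[k]
Shifted x = [-3, 1, 2, 0]

DFT(x[n-2]) = [0, -5-1i, -2, -5+1i]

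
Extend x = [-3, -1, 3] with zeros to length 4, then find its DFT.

Original 3-point DFT: [-1, -4.0000+3.4641i, -4.0000-3.4641i]
Zero-padded 4-point DFT provides frequency interpolation.

DFT_4([x, 0, ...]) = [-1, -6+1i, 1, -6-1i]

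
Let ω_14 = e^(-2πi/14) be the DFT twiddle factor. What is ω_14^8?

ω_14^8 = e^(-2πi·8/14)
= cos(-2π·8/14) + i·sin(-2π·8/14)
= cos(-16π/14) + i·sin(-16π/14)

ω_14^8 = cos(-16π/14) + i·sin(-16π/14) = -0.9010+0.4339i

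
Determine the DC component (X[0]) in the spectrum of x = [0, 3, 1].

X[0] = Σ(n=0 to 2) x[n] · ω_3^0 = Σ x[n]
= (0) + (3) + (1)

X[0] = 4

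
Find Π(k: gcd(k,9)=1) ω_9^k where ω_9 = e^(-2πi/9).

The primitive 9th roots of unity are ω_9^k for k coprime to 9: k ∈ {1, 2, 4, 5, 7, 8}
Their product equals the constant term of the cyclotomic polynomial Φ_9(x) up to sign.
For n ≥ 3, the product of all primitive nth roots of unity is 1. (For n=1 it is 1; for n=2 it is -1.)

1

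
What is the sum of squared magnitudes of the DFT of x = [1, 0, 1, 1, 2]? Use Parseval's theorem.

Parseval: Σ|x[n]|² = (1/N)Σ|X[k]|², so Σ|X[k]|² = N·Σ|x[n]|² = 5·7.0000

Σ|X[k]|² = N·Σ|x[n]|² = 5·7.0000 = 35.0000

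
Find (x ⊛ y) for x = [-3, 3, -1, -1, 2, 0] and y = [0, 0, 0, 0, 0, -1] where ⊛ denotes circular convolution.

(x ⊛ y)[n] = Σ(m=0 to 5) x[m] · y[(n-m) mod 6]

Computing each output sample:
(x ⊛ y)[0] = -3
(x ⊛ y)[1] = 1
(x ⊛ y)[2] = 1
(x ⊛ y)[3] = -2
(x ⊛ y)[4] = 0
(x ⊛ y)[5] = 3

x ⊛ y = [-3, 1, 1, -2, 0, 3]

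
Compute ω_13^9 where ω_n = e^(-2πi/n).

ω_13^9 = e^(-2πi·9/13)
= cos(-2π·9/13) + i·sin(-2π·9/13)
= cos(-18π/13) + i·sin(-18π/13)

ω_13^9 = cos(-18π/13) + i·sin(-18π/13) = -0.3546+0.9350i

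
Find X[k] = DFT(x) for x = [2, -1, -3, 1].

X[k] = Σ(n=0 to 3) x[n] · ω_4^(nk)
where ω_4 = e^(-2πi/4)

Computing each X[k]:
X[0] = -1
X[1] = 5+2i
X[2] = -1
X[3] = 5-2i

X = [-1, 5+2i, -1, 5-2i]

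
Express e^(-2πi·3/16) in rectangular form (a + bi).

ω_16^3 = e^(-2πi·3/16)
= cos(-2π·3/16) + i·sin(-2π·3/16)
= cos(-6π/16) + i·sin(-6π/16)

ω_16^3 = cos(-6π/16) + i·sin(-6π/16) = 0.3827-0.9239i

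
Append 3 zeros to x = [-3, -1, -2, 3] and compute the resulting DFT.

Original 4-point DFT: [-3, -1+4i, -7, -1-4i]
Zero-padded 7-point DFT provides frequency interpolation.

DFT_7([x, 0, ...]) = [-3, -5.8814+1.4300i, 0.8949+2.4527i, -4.0136-4.0546i, -4.0136+4.0546i, 0.8949-2.4527i, -5.8814-1.4300i]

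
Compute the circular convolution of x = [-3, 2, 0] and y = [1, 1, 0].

(x ⊛ y)[n] = Σ(m=0 to 2) x[m] · y[(n-m) mod 3]

Computing each output sample:
(x ⊛ y)[0] = -3
(x ⊛ y)[1] = -1
(x ⊛ y)[2] = 2

x ⊛ y = [-3, -1, 2]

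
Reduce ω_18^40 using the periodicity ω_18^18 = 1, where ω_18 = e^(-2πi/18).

Since ω_18^18 = 1, powers reduce modulo 18.
40 mod 18 = 4
So ω_18^40 = ω_18^4 = e^(-2πi·4/18)

ω_18^40 = ω_18^4 = 0.1736-0.9848i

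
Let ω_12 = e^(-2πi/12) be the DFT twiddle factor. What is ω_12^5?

ω_12^5 = e^(-2πi·5/12)
= cos(-2π·5/12) + i·sin(-2π·5/12)
= cos(-10π/12) + i·sin(-10π/12)

ω_12^5 = cos(-10π/12) + i·sin(-10π/12) = -0.8660-0.5000i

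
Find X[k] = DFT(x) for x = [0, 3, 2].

X[k] = Σ(n=0 to 2) x[n] · ω_3^(nk)
where ω_3 = e^(-2πi/3)

Computing each X[k]:
X[0] = 5
X[1] = -2.5000-0.8660i
X[2] = -2.5000+0.8660i

X = [5, -2.5000-0.8660i, -2.5000+0.8660i]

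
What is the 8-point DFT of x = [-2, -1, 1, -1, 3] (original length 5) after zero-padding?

Original 5-point DFT: [0, -1.3820+2.6287i, -3.6180+4.2533i, -3.6180-4.2533i, -1.3820-2.6287i]
Zero-padded 8-point DFT provides frequency interpolation.

DFT_8([x, 0, ...]) = [0, -5.0000+0.4142i, 0, -5.0000+2.4142i, 4, -5.0000-2.4142i, 0, -5.0000-0.4142i]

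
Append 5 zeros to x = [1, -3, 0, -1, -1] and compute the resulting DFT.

Original 5-point DFT: [-4, 0.5729+1.3143i, 3.9271+2.1266i, 3.9271-2.1266i, 0.5729-1.3143i]
Zero-padded 10-point DFT provides frequency interpolation.

DFT_10([x, 0, ...]) = [-4, -0.3090+3.3022i, 0.5729+1.3143i, 0.8090+3.2164i, 3.9271+2.1266i, 4, 3.9271-2.1266i, 0.8090-3.2164i, 0.5729-1.3143i, -0.3090-3.3022i]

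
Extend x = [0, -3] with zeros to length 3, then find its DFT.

Original 2-point DFT: [-3, 3]
Zero-padded 3-point DFT provides frequency interpolation.

DFT_3([x, 0, ...]) = [-3, 1.5000+2.5981i, 1.5000-2.5981i]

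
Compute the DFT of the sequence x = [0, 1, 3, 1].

X[k] = Σ(n=0 to 3) x[n] · ω_4^(nk)
where ω_4 = e^(-2πi/4)

Computing each X[k]:
X[0] = 5
X[1] = -3
X[2] = 1
X[3] = -3

X = [5, -3, 1, -3]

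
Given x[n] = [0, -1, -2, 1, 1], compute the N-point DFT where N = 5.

X[k] = Σ(n=0 to 4) x[n] · ω_5^(nk)
where ω_5 = e^(-2πi/5)

Computing each X[k]:
X[0] = -1
X[1] = 0.8090+3.6655i
X[2] = -0.3090-1.6776i
X[3] = -0.3090+1.6776i
X[4] = 0.8090-3.6655i

X = [-1, 0.8090+3.6655i, -0.3090-1.6776i, -0.3090+1.6776i, 0.8090-3.6655i]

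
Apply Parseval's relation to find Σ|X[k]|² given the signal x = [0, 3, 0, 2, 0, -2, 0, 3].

Parseval: Σ|x[n]|² = (1/N)Σ|X[k]|², so Σ|X[k]|² = N·Σ|x[n]|² = 8·26.0000

Σ|X[k]|² = N·Σ|x[n]|² = 8·26.0000 = 208.0000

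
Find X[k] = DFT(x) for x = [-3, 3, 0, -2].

X[k] = Σ(n=0 to 3) x[n] · ω_4^(nk)
where ω_4 = e^(-2πi/4)

Computing each X[k]:
X[0] = -2
X[1] = -3-5i
X[2] = -4
X[3] = -3+5i

X = [-2, -3-5i, -4, -3+5i]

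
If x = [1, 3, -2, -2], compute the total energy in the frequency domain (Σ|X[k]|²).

Parseval: Σ|x[n]|² = (1/N)Σ|X[k]|², so Σ|X[k]|² = N·Σ|x[n]|² = 4·18.0000

Σ|X[k]|² = N·Σ|x[n]|² = 4·18.0000 = 72.0000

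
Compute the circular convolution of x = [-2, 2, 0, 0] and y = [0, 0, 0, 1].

(x ⊛ y)[n] = Σ(m=0 to 3) x[m] · y[(n-m) mod 4]

Computing each output sample:
(x ⊛ y)[0] = 2
(x ⊛ y)[1] = 0
(x ⊛ y)[2] = 0
(x ⊛ y)[3] = -2

x ⊛ y = [2, 0, 0, -2]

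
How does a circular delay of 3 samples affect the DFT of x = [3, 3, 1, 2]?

Time shift by 3: X_shifted[k] = ω_4^(3k) · X[k]
Shifted x = [3, 1, 2, 3]

DFT(x[n-3]) = [9, 1+2i, 1, 1-2i]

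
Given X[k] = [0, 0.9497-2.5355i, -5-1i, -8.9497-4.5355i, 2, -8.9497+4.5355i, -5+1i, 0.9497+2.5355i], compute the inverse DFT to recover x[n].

x[n] = (1/8) Σ(k=0 to 7) X[k] · e^(2πikn/8)

Computing each x[n]:
x[0] = -3
x[1] = 3
x[2] = 1
x[3] = -1
x[4] = 1
x[5] = -3
x[6] = 2
x[7] = 0

x = [-3, 3, 1, -1, 1, -3, 2, 0]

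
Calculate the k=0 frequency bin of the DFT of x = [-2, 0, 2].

X[0] = Σ(n=0 to 2) x[n] · ω_3^0 = Σ x[n]
= (-2) + (0) + (2)

X[0] = 0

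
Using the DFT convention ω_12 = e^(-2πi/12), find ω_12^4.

ω_12^4 = e^(-2πi·4/12)
= cos(-2π·4/12) + i·sin(-2π·4/12)
= cos(-8π/12) + i·sin(-8π/12)

ω_12^4 = cos(-8π/12) + i·sin(-8π/12) = -0.5000-0.8660i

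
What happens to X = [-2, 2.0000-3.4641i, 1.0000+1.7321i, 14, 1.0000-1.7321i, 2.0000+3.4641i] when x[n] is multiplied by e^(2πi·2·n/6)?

Modulation property: DFT(ω_6^(-2n)·x[n]) = X[(k-2) mod 6], so circularly shift X by 2 positions.

X[k-2] = [1.0000-1.7321i, 2.0000+3.4641i, -2, 2.0000-3.4641i, 1.0000+1.7321i, 14]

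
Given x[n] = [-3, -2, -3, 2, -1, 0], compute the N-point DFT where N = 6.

X[k] = Σ(n=0 to 5) x[n] · ω_6^(nk)
where ω_6 = e^(-2πi/6)

Computing each X[k]:
X[0] = -7
X[1] = -4.0000+3.4641i
X[2] = 2
X[3] = -7
X[4] = 2
X[5] = -4.0000-3.4641i

X = [-7, -4.0000+3.4641i, 2, -7, 2, -4.0000-3.4641i]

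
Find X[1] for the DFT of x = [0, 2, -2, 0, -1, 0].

X[1] = Σ(n=0 to 5) x[n] · ω_6^(1n) where ω_6 = e^(-2πi/6)
= (0)·ω_6^0 + (2)·ω_6^1 + (-2)·ω_6^2 + (0)·ω_6^3 + (-1)·ω_6^4 + (0)·ω_6^5

X[1] = 2.5000-0.8660i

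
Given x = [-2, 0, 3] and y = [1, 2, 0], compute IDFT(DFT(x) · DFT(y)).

(x ⊛ y)[n] = Σ(m=0 to 2) x[m] · y[(n-m) mod 3]

Computing each output sample:
(x ⊛ y)[0] = 4
(x ⊛ y)[1] = -4
(x ⊛ y)[2] = 3

x ⊛ y = [4, -4, 3]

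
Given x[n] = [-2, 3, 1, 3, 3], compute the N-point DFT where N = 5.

X[k] = Σ(n=0 to 4) x[n] · ω_5^(nk)
where ω_5 = e^(-2πi/5)

Computing each X[k]:
X[0] = 8
X[1] = -3.3820+1.1756i
X[2] = -5.6180-1.9021i
X[3] = -5.6180+1.9021i
X[4] = -3.3820-1.1756i

X = [8, -3.3820+1.1756i, -5.6180-1.9021i, -5.6180+1.9021i, -3.3820-1.1756i]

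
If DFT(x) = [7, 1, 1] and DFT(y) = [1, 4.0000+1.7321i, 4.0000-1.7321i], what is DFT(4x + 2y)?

By linearity: DFT(4x + 2y) = 4·DFT(x) + 2·DFT(y)
= 4·[7, 1, 1] + 2·[1, 4.0000+1.7321i, 4.0000-1.7321i]

Computing element-wise:
Z[0] = 4·(7) + 2·(1) = 30
Z[1] = 4·(1) + 2·(4.0000+1.7321i) = 12.0000+3.4642i
Z[2] = 4·(1) + 2·(4.0000-1.7321i) = 12.0000-3.4642i

DFT(4x + 2y) = 4·X + 2·Y = [30, 12.0000+3.4642i, 12.0000-3.4642i]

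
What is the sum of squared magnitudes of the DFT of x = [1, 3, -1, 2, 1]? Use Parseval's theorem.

Parseval: Σ|x[n]|² = (1/N)Σ|X[k]|², so Σ|X[k]|² = N·Σ|x[n]|² = 5·16.0000

Σ|X[k]|² = N·Σ|x[n]|² = 5·16.0000 = 80.0000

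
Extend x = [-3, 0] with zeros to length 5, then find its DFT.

Original 2-point DFT: [-3, -3]
Zero-padded 5-point DFT provides frequency interpolation.

DFT_5([x, 0, ...]) = [-3, -3, -3, -3, -3]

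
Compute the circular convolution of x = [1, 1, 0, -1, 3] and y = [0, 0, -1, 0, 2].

(x ⊛ y)[n] = Σ(m=0 to 4) x[m] · y[(n-m) mod 5]

Computing each output sample:
(x ⊛ y)[0] = 3
(x ⊛ y)[1] = -3
(x ⊛ y)[2] = -3
(x ⊛ y)[3] = 5
(x ⊛ y)[4] = 2

x ⊛ y = [3, -3, -3, 5, 2]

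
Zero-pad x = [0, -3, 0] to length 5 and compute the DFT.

Original 3-point DFT: [-3, 1.5000+2.5981i, 1.5000-2.5981i]
Zero-padded 5-point DFT provides frequency interpolation.

DFT_5([x, 0, ...]) = [-3, -0.9271+2.8532i, 2.4271+1.7634i, 2.4271-1.7634i, -0.9271-2.8532i]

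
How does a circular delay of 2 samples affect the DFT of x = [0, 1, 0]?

Time shift by 2: X_shifted[k] = ω_3^(2k) · X[k]
Shifted x = [1, 0, 0]

DFT(x[n-2]) = [1, 1, 1]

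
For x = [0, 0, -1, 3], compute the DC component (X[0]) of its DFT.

X[0] = Σ(n=0 to 3) x[n] · ω_4^0 = Σ x[n]
= (0) + (0) + (-1) + (3)

X[0] = 2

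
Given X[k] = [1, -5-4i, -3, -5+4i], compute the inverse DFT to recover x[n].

x[n] = (1/4) Σ(k=0 to 3) X[k] · e^(2πikn/4)

Computing each x[n]:
x[0] = -3
x[1] = 3
x[2] = 2
x[3] = -1

x = [-3, 3, 2, -1]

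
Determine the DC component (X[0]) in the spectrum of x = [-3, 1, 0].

X[0] = Σ(n=0 to 2) x[n] · ω_3^0 = Σ x[n]
= (-3) + (1) + (0)

X[0] = -2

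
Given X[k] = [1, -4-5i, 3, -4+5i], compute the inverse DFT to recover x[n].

x[n] = (1/4) Σ(k=0 to 3) X[k] · e^(2πikn/4)

Computing each x[n]:
x[0] = -1
x[1] = 2
x[2] = 3
x[3] = -3

x = [-1, 2, 3, -3]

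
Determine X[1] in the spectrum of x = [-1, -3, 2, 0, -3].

X[1] = Σ(n=0 to 4) x[n] · ω_5^(1n) where ω_5 = e^(-2πi/5)
= (-1)·ω_5^0 + (-3)·ω_5^1 + (2)·ω_5^2 + (0)·ω_5^3 + (-3)·ω_5^4

X[1] = -4.4721-1.1756i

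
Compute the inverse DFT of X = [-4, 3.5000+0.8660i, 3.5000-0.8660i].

x[n] = (1/3) Σ(k=0 to 2) X[k] · e^(2πikn/3)

Computing each x[n]:
x[0] = 1
x[1] = -3
x[2] = -2

x = [1, -3, -2]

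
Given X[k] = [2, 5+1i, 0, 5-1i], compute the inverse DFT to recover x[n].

x[n] = (1/4) Σ(k=0 to 3) X[k] · e^(2πikn/4)

Computing each x[n]:
x[0] = 3
x[1] = 0
x[2] = -2
x[3] = 1

x = [3, 0, -2, 1]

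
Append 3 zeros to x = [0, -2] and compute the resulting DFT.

Original 2-point DFT: [-2, 2]
Zero-padded 5-point DFT provides frequency interpolation.

DFT_5([x, 0, ...]) = [-2, -0.6180+1.9021i, 1.6180+1.1756i, 1.6180-1.1756i, -0.6180-1.9021i]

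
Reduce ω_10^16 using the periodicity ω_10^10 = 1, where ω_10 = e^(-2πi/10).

Since ω_10^10 = 1, powers reduce modulo 10.
16 mod 10 = 6
So ω_10^16 = ω_10^6 = e^(-2πi·6/10)

ω_10^16 = ω_10^6 = -0.8090+0.5878i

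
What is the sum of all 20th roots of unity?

Sum of all nth roots of unity equals 0 for n > 1 (geometric series with r ≠ 1).

0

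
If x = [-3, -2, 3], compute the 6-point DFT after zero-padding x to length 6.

Original 3-point DFT: [-2, -3.5000+4.3301i, -3.5000-4.3301i]
Zero-padded 6-point DFT provides frequency interpolation.

DFT_6([x, 0, ...]) = [-2, -5.5000-0.8660i, -3.5000+4.3301i, 2, -3.5000-4.3301i, -5.5000+0.8660i]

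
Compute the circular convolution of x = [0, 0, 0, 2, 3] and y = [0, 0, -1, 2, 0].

(x ⊛ y)[n] = Σ(m=0 to 4) x[m] · y[(n-m) mod 5]

Computing each output sample:
(x ⊛ y)[0] = -2
(x ⊛ y)[1] = 1
(x ⊛ y)[2] = 6
(x ⊛ y)[3] = 0
(x ⊛ y)[4] = 0

x ⊛ y = [-2, 1, 6, 0, 0]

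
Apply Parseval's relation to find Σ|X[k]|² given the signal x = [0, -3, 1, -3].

Parseval: Σ|x[n]|² = (1/N)Σ|X[k]|², so Σ|X[k]|² = N·Σ|x[n]|² = 4·19.0000

Σ|X[k]|² = N·Σ|x[n]|² = 4·19.0000 = 76.0000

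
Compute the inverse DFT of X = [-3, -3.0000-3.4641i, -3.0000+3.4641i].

x[n] = (1/3) Σ(k=0 to 2) X[k] · e^(2πikn/3)

Computing each x[n]:
x[0] = -3
x[1] = 2
x[2] = -2

x = [-3, 2, -2]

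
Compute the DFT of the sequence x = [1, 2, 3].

X[k] = Σ(n=0 to 2) x[n] · ω_3^(nk)
where ω_3 = e^(-2πi/3)

Computing each X[k]:
X[0] = 6
X[1] = -1.5000+0.8660i
X[2] = -1.5000-0.8660i

X = [6, -1.5000+0.8660i, -1.5000-0.8660i]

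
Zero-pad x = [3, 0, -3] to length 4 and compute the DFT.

Original 3-point DFT: [0, 4.5000-2.5981i, 4.5000+2.5981i]
Zero-padded 4-point DFT provides frequency interpolation.

DFT_4([x, 0, ...]) = [0, 6, 0, 6]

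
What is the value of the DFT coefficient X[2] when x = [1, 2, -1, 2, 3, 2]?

X[2] = Σ(n=0 to 5) x[n] · ω_6^(2n) where ω_6 = e^(-2πi/6)
= (1)·ω_6^0 + (2)·ω_6^2 + (-1)·ω_6^4 + (2)·ω_6^6 + (3)·ω_6^8 + (2)·ω_6^10

X[2] = -3.4641i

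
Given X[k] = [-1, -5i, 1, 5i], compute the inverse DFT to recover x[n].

x[n] = (1/4) Σ(k=0 to 3) X[k] · e^(2πikn/4)

Computing each x[n]:
x[0] = 0
x[1] = 2
x[2] = 0
x[3] = -3

x = [0, 2, 0, -3]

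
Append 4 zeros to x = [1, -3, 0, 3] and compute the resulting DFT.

Original 4-point DFT: [1, 1+6i, 1, 1-6i]
Zero-padded 8-point DFT provides frequency interpolation.

DFT_8([x, 0, ...]) = [1, -3.2426, 1+6i, 5.2426, 1, 5.2426, 1-6i, -3.2426]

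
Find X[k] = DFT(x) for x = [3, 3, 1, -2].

X[k] = Σ(n=0 to 3) x[n] · ω_4^(nk)
where ω_4 = e^(-2πi/4)

Computing each X[k]:
X[0] = 5
X[1] = 2-5i
X[2] = 3
X[3] = 2+5i

X = [5, 2-5i, 3, 2+5i]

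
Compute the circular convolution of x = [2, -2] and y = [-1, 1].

(x ⊛ y)[n] = Σ(m=0 to 1) x[m] · y[(n-m) mod 2]

Computing each output sample:
(x ⊛ y)[0] = -4
(x ⊛ y)[1] = 4

x ⊛ y = [-4, 4]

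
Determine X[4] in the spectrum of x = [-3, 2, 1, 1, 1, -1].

X[4] = Σ(n=0 to 5) x[n] · ω_6^(4n) where ω_6 = e^(-2πi/6)
= (-3)·ω_6^0 + (2)·ω_6^4 + (1)·ω_6^8 + (1)·ω_6^12 + (1)·ω_6^16 + (-1)·ω_6^20

X[4] = -3.5000+2.5981i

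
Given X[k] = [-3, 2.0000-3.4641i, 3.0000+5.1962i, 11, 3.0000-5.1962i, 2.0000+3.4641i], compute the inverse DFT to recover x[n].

x[n] = (1/6) Σ(k=0 to 5) X[k] · e^(2πikn/6)

Computing each x[n]:
x[0] = 3
x[1] = -3
x[2] = 3
x[3] = -2
x[4] = -2
x[5] = -2

x = [3, -3, 3, -2, -2, -2]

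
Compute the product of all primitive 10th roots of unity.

The primitive 10th roots of unity are ω_10^k for k coprime to 10: k ∈ {1, 3, 7, 9}
Their product equals the constant term of the cyclotomic polynomial Φ_10(x) up to sign.
For n ≥ 3, the product of all primitive nth roots of unity is 1. (For n=1 it is 1; for n=2 it is -1.)

1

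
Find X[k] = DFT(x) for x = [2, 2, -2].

X[k] = Σ(n=0 to 2) x[n] · ω_3^(nk)
where ω_3 = e^(-2πi/3)

Computing each X[k]:
X[0] = 2
X[1] = 2.0000-3.4641i
X[2] = 2.0000+3.4641i

X = [2, 2.0000-3.4641i, 2.0000+3.4641i]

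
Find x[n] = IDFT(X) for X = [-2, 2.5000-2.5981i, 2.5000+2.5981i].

x[n] = (1/3) Σ(k=0 to 2) X[k] · e^(2πikn/3)

Computing each x[n]:
x[0] = 1
x[1] = 0
x[2] = -3

x = [1, 0, -3]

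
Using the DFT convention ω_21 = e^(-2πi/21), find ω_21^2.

ω_21^2 = e^(-2πi·2/21)
= cos(-2π·2/21) + i·sin(-2π·2/21)
= cos(-4π/21) + i·sin(-4π/21)

ω_21^2 = cos(-4π/21) + i·sin(-4π/21) = 0.8262-0.5633i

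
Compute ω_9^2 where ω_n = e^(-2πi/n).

ω_9^2 = e^(-2πi·2/9)
= cos(-2π·2/9) + i·sin(-2π·2/9)
= cos(-4π/9) + i·sin(-4π/9)

ω_9^2 = cos(-4π/9) + i·sin(-4π/9) = 0.1736-0.9848i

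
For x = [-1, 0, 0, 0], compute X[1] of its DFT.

X[1] = Σ(n=0 to 3) x[n] · ω_4^(1n) where ω_4 = e^(-2πi/4)
= (-1)·ω_4^0 + (0)·ω_4^1 + (0)·ω_4^2 + (0)·ω_4^3

X[1] = -1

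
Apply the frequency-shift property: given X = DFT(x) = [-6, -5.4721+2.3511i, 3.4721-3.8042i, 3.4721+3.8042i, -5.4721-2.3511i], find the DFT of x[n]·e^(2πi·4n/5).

Modulation property: DFT(ω_5^(-4n)·x[n]) = X[(k-4) mod 5], so circularly shift X by 4 positions.

X[k-4] = [-5.4721+2.3511i, 3.4721-3.8042i, 3.4721+3.8042i, -5.4721-2.3511i, -6]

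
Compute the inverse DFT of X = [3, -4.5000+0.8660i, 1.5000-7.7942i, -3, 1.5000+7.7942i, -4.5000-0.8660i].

x[n] = (1/6) Σ(k=0 to 5) X[k] · e^(2πikn/6)

Computing each x[n]:
x[0] = -1
x[1] = 2
x[2] = -2
x[3] = 3
x[4] = 3
x[5] = -2

x = [-1, 2, -2, 3, 3, -2]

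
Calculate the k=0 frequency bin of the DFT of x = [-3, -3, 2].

X[0] = Σ(n=0 to 2) x[n] · ω_3^0 = Σ x[n]
= (-3) + (-3) + (2)

X[0] = -4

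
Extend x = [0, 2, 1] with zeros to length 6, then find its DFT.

Original 3-point DFT: [3, -1.5000-0.8660i, -1.5000+0.8660i]
Zero-padded 6-point DFT provides frequency interpolation.

DFT_6([x, 0, ...]) = [3, 0.5000-2.5981i, -1.5000-0.8660i, -1, -1.5000+0.8660i, 0.5000+2.5981i]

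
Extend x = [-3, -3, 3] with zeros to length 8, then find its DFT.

Original 3-point DFT: [-3, -3.0000+5.1962i, -3.0000-5.1962i]
Zero-padded 8-point DFT provides frequency interpolation.

DFT_8([x, 0, ...]) = [-3, -5.1213-0.8787i, -6+3i, -0.8787+5.1213i, 3, -0.8787-5.1213i, -6-3i, -5.1213+0.8787i]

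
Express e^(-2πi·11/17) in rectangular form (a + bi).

ω_17^11 = e^(-2πi·11/17)
= cos(-2π·11/17) + i·sin(-2π·11/17)
= cos(-22π/17) + i·sin(-22π/17)

ω_17^11 = cos(-22π/17) + i·sin(-22π/17) = -0.6026+0.7980i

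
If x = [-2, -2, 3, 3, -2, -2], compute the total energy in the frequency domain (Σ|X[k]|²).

Parseval: Σ|x[n]|² = (1/N)Σ|X[k]|², so Σ|X[k]|² = N·Σ|x[n]|² = 6·34.0000

Σ|X[k]|² = N·Σ|x[n]|² = 6·34.0000 = 204.0000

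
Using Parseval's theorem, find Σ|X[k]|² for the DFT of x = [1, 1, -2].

Parseval: Σ|x[n]|² = (1/N)Σ|X[k]|², so Σ|X[k]|² = N·Σ|x[n]|² = 3·6.0000

Σ|X[k]|² = N·Σ|x[n]|² = 3·6.0000 = 18.0000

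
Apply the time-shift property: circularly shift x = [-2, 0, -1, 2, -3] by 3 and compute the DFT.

Time shift by 3: X_shifted[k] = ω_5^(3k) · X[k]
Shifted x = [-1, 2, -3, -2, 0]

DFT(x[n-3]) = [-4, 3.6631-1.3143i, -4.1631-2.1266i, -4.1631+2.1266i, 3.6631+1.3143i]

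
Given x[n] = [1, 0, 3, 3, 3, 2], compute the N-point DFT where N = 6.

X[k] = Σ(n=0 to 5) x[n] · ω_6^(nk)
where ω_6 = e^(-2πi/6)

Computing each X[k]:
X[0] = 12
X[1] = -4.0000+1.7321i
X[2] = 1.7321i
X[3] = 2
X[4] = -1.7321i
X[5] = -4.0000-1.7321i

X = [12, -4.0000+1.7321i, 1.7321i, 2, -1.7321i, -4.0000-1.7321i]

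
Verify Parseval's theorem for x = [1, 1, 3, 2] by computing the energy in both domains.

Time domain:
Σ|x[n]|² = |1|² + |1|² + |3|² + |2|² = 15.0000

Frequency domain:
(1/4)Σ|X[k]|² = (1/4)(|7|² + |-2+1i|² + |1|² + |-2-1i|²) = (1/4)·60.0000 = 15.0000

Both sides agree, confirming Parseval's theorem.

Σ|x[n]|² = (1/N)Σ|X[k]|² = 15.0000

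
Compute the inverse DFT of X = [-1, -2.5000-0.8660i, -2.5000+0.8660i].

x[n] = (1/3) Σ(k=0 to 2) X[k] · e^(2πikn/3)

Computing each x[n]:
x[0] = -2
x[1] = 1
x[2] = 0

x = [-2, 1, 0]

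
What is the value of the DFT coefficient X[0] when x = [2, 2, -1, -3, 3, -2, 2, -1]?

X[0] = Σ(n=0 to 7) x[n] · ω_8^0 = Σ x[n]
= (2) + (2) + (-1) + (-3) + (3) + (-2) + (2) + (-1)

X[0] = 2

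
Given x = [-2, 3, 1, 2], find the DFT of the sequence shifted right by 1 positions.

Time shift by 1: X_shifted[k] = ω_4^(1k) · X[k]
Shifted x = [2, -2, 3, 1]

DFT(x[n-1]) = [4, -1+3i, 6, -1-3i]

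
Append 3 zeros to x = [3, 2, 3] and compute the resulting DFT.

Original 3-point DFT: [8, 0.5000+0.8660i, 0.5000-0.8660i]
Zero-padded 6-point DFT provides frequency interpolation.

DFT_6([x, 0, ...]) = [8, 2.5000-4.3301i, 0.5000+0.8660i, 4, 0.5000-0.8660i, 2.5000+4.3301i]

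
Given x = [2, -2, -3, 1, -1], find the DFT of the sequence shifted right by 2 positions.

Time shift by 2: X_shifted[k] = ω_5^(2k) · X[k]
Shifted x = [1, -1, 2, -2, -3]

DFT(x[n-2]) = [-3, -0.2361-4.2533i, 4.2361+2.6287i, 4.2361-2.6287i, -0.2361+4.2533i]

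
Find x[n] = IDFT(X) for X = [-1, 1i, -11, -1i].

x[n] = (1/4) Σ(k=0 to 3) X[k] · e^(2πikn/4)

Computing each x[n]:
x[0] = -3
x[1] = 2
x[2] = -3
x[3] = 3

x = [-3, 2, -3, 3]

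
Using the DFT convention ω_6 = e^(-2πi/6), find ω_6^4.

ω_6^4 = e^(-2πi·4/6)
= cos(-2π·4/6) + i·sin(-2π·4/6)
= cos(-8π/6) + i·sin(-8π/6)

ω_6^4 = cos(-8π/6) + i·sin(-8π/6) = -0.5000+0.8660i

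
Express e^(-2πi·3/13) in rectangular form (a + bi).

ω_13^3 = e^(-2πi·3/13)
= cos(-2π·3/13) + i·sin(-2π·3/13)
= cos(-6π/13) + i·sin(-6π/13)

ω_13^3 = cos(-6π/13) + i·sin(-6π/13) = 0.1205-0.9927i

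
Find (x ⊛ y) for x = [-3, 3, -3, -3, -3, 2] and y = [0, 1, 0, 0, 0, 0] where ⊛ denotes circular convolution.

(x ⊛ y)[n] = Σ(m=0 to 5) x[m] · y[(n-m) mod 6]

Computing each output sample:
(x ⊛ y)[0] = 2
(x ⊛ y)[1] = -3
(x ⊛ y)[2] = 3
(x ⊛ y)[3] = -3
(x ⊛ y)[4] = -3
(x ⊛ y)[5] = -3

x ⊛ y = [2, -3, 3, -3, -3, -3]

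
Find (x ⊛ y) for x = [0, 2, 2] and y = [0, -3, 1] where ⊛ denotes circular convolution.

(x ⊛ y)[n] = Σ(m=0 to 2) x[m] · y[(n-m) mod 3]

Computing each output sample:
(x ⊛ y)[0] = -4
(x ⊛ y)[1] = 2
(x ⊛ y)[2] = -6

x ⊛ y = [-4, 2, -6]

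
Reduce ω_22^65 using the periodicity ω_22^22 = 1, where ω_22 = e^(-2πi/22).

Since ω_22^22 = 1, powers reduce modulo 22.
65 mod 22 = 21
So ω_22^65 = ω_22^21 = e^(-2πi·21/22)

ω_22^65 = ω_22^21 = 0.9595+0.2817i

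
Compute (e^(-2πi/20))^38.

Since ω_20^20 = 1, powers reduce modulo 20.
38 mod 20 = 18
So ω_20^38 = ω_20^18 = e^(-2πi·18/20)

ω_20^38 = ω_20^18 = 0.8090+0.5878i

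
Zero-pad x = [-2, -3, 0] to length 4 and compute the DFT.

Original 3-point DFT: [-5, -0.5000+2.5981i, -0.5000-2.5981i]
Zero-padded 4-point DFT provides frequency interpolation.

DFT_4([x, 0, ...]) = [-5, -2+3i, 1, -2-3i]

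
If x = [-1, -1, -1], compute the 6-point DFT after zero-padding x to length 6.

Original 3-point DFT: [-3, 0, 0]
Zero-padded 6-point DFT provides frequency interpolation.

DFT_6([x, 0, ...]) = [-3, -1.0000+1.7321i, 0, -1, 0, -1.0000-1.7321i]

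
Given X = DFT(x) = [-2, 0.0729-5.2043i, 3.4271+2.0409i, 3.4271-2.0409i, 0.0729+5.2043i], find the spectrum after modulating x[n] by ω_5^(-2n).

Modulation property: DFT(ω_5^(-2n)·x[n]) = X[(k-2) mod 5], so circularly shift X by 2 positions.

X[k-2] = [3.4271-2.0409i, 0.0729+5.2043i, -2, 0.0729-5.2043i, 3.4271+2.0409i]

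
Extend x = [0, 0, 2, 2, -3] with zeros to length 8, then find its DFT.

Original 5-point DFT: [1, -4.1631-2.8532i, 3.6631-1.7634i, 3.6631+1.7634i, -4.1631+2.8532i]
Zero-padded 8-point DFT provides frequency interpolation.

DFT_8([x, 0, ...]) = [1, 1.5858-3.4142i, -5+2i, 4.4142+0.5858i, -3, 4.4142-0.5858i, -5-2i, 1.5858+3.4142i]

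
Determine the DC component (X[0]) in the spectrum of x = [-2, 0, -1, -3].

X[0] = Σ(n=0 to 3) x[n] · ω_4^0 = Σ x[n]
= (-2) + (0) + (-1) + (-3)

X[0] = -6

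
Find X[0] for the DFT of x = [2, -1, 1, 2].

X[0] = Σ(n=0 to 3) x[n] · ω_4^0 = Σ x[n]
= (2) + (-1) + (1) + (2)

X[0] = 4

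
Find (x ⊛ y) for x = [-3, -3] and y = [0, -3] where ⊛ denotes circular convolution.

(x ⊛ y)[n] = Σ(m=0 to 1) x[m] · y[(n-m) mod 2]

Computing each output sample:
(x ⊛ y)[0] = 9
(x ⊛ y)[1] = 9

x ⊛ y = [9, 9]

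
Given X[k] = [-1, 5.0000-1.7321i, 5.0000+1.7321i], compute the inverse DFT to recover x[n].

x[n] = (1/3) Σ(k=0 to 2) X[k] · e^(2πikn/3)

Computing each x[n]:
x[0] = 3
x[1] = -1
x[2] = -3

x = [3, -1, -3]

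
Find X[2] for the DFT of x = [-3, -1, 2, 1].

X[2] = Σ(n=0 to 3) x[n] · ω_4^(2n) where ω_4 = e^(-2πi/4)
= (-3)·ω_4^0 + (-1)·ω_4^2 + (2)·ω_4^4 + (1)·ω_4^6

X[2] = -1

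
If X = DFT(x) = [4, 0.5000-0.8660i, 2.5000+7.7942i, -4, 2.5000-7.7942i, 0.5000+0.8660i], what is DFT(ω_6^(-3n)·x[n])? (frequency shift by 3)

Modulation property: DFT(ω_6^(-3n)·x[n]) = X[(k-3) mod 6], so circularly shift X by 3 positions.

X[k-3] = [-4, 2.5000-7.7942i, 0.5000+0.8660i, 4, 0.5000-0.8660i, 2.5000+7.7942i]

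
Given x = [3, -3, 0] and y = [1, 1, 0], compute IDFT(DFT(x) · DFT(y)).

(x ⊛ y)[n] = Σ(m=0 to 2) x[m] · y[(n-m) mod 3]

Computing each output sample:
(x ⊛ y)[0] = 3
(x ⊛ y)[1] = 0
(x ⊛ y)[2] = -3

x ⊛ y = [3, 0, -3]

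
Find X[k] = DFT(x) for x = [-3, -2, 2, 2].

X[k] = Σ(n=0 to 3) x[n] · ω_4^(nk)
where ω_4 = e^(-2πi/4)

Computing each X[k]:
X[0] = -1
X[1] = -5+4i
X[2] = -1
X[3] = -5-4i

X = [-1, -5+4i, -1, -5-4i]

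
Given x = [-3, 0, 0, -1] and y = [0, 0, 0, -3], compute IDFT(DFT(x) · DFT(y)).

(x ⊛ y)[n] = Σ(m=0 to 3) x[m] · y[(n-m) mod 4]

Computing each output sample:
(x ⊛ y)[0] = 0
(x ⊛ y)[1] = 0
(x ⊛ y)[2] = 3
(x ⊛ y)[3] = 9

x ⊛ y = [0, 0, 3, 9]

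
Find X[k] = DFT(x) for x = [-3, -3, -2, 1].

X[k] = Σ(n=0 to 3) x[n] · ω_4^(nk)
where ω_4 = e^(-2πi/4)

Computing each X[k]:
X[0] = -7
X[1] = -1+4i
X[2] = -3
X[3] = -1-4i

X = [-7, -1+4i, -3, -1-4i]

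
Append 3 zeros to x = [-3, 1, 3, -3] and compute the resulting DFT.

Original 4-point DFT: [-2, -6-4i, 2, -6+4i]
Zero-padded 7-point DFT provides frequency interpolation.

DFT_7([x, 0, ...]) = [-2, -0.3412-2.4050i, -7.7959-2.0188i, -1.3629+4.8364i, -1.3629-4.8364i, -7.7959+2.0188i, -0.3412+2.4050i]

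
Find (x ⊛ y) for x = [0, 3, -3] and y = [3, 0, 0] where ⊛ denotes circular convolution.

(x ⊛ y)[n] = Σ(m=0 to 2) x[m] · y[(n-m) mod 3]

Computing each output sample:
(x ⊛ y)[0] = 0
(x ⊛ y)[1] = 9
(x ⊛ y)[2] = -9

x ⊛ y = [0, 9, -9]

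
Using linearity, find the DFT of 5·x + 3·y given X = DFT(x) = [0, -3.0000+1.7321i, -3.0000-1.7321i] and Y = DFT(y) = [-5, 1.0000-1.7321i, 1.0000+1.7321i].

By linearity: DFT(5x + 3y) = 5·DFT(x) + 3·DFT(y)
= 5·[0, -3.0000+1.7321i, -3.0000-1.7321i] + 3·[-5, 1.0000-1.7321i, 1.0000+1.7321i]

Computing element-wise:
Z[0] = 5·(0) + 3·(-5) = -15
Z[1] = 5·(-3.0000+1.7321i) + 3·(1.0000-1.7321i) = -12.0000+3.4642i
Z[2] = 5·(-3.0000-1.7321i) + 3·(1.0000+1.7321i) = -12.0000-3.4642i

DFT(5x + 3y) = 5·X + 3·Y = [-15, -12.0000+3.4642i, -12.0000-3.4642i]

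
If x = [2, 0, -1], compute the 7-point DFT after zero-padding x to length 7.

Original 3-point DFT: [1, 2.5000-0.8660i, 2.5000+0.8660i]
Zero-padded 7-point DFT provides frequency interpolation.

DFT_7([x, 0, ...]) = [1, 2.2225+0.9749i, 2.9010-0.4339i, 1.3765-0.7818i, 1.3765+0.7818i, 2.9010+0.4339i, 2.2225-0.9749i]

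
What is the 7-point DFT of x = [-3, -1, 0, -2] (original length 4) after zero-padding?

Original 4-point DFT: [-6, -3-1i, 0, -3+1i]
Zero-padded 7-point DFT provides frequency interpolation.

DFT_7([x, 0, ...]) = [-6, -1.8216+1.6496i, -4.0245-0.5887i, -1.6540+2.3837i, -1.6540-2.3837i, -4.0245+0.5887i, -1.8216-1.6496i]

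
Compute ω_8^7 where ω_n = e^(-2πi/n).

ω_8^7 = e^(-2πi·7/8)
= cos(-2π·7/8) + i·sin(-2π·7/8)
= cos(-14π/8) + i·sin(-14π/8)

ω_8^7 = cos(-14π/8) + i·sin(-14π/8) = 0.7071+0.7071i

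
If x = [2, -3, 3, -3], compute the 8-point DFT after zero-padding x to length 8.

Original 4-point DFT: [-1, -1, 11, -1]
Zero-padded 8-point DFT provides frequency interpolation.

DFT_8([x, 0, ...]) = [-1, 2.0000+1.2426i, -1, 2.0000+7.2426i, 11, 2.0000-7.2426i, -1, 2.0000-1.2426i]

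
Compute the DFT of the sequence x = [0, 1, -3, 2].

X[k] = Σ(n=0 to 3) x[n] · ω_4^(nk)
where ω_4 = e^(-2πi/4)

Computing each X[k]:
X[0] = 0
X[1] = 3+1i
X[2] = -6
X[3] = 3-1i

X = [0, 3+1i, -6, 3-1i]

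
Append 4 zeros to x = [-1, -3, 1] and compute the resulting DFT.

Original 3-point DFT: [-3, 3.4641i, -3.4641i]
Zero-padded 7-point DFT provides frequency interpolation.

DFT_7([x, 0, ...]) = [-3, -3.0930+1.3706i, -1.2334+3.3587i, 2.3264+2.0835i, 2.3264-2.0835i, -1.2334-3.3587i, -3.0930-1.3706i]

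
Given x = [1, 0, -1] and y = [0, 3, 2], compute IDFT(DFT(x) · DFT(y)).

(x ⊛ y)[n] = Σ(m=0 to 2) x[m] · y[(n-m) mod 3]

Computing each output sample:
(x ⊛ y)[0] = -3
(x ⊛ y)[1] = 1
(x ⊛ y)[2] = 2

x ⊛ y = [-3, 1, 2]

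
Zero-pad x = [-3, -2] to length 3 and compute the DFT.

Original 2-point DFT: [-5, -1]
Zero-padded 3-point DFT provides frequency interpolation.

DFT_3([x, 0, ...]) = [-5, -2.0000+1.7321i, -2.0000-1.7321i]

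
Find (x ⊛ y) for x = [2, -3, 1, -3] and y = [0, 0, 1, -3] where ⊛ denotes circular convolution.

(x ⊛ y)[n] = Σ(m=0 to 3) x[m] · y[(n-m) mod 4]

Computing each output sample:
(x ⊛ y)[0] = 10
(x ⊛ y)[1] = -6
(x ⊛ y)[2] = 11
(x ⊛ y)[3] = -9

x ⊛ y = [10, -6, 11, -9]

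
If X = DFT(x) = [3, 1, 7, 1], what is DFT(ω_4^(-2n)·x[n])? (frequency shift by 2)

Modulation property: DFT(ω_4^(-2n)·x[n]) = X[(k-2) mod 4], so circularly shift X by 2 positions.

X[k-2] = [7, 1, 3, 1]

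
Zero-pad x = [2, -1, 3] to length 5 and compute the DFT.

Original 3-point DFT: [4, 1.0000+3.4641i, 1.0000-3.4641i]
Zero-padded 5-point DFT provides frequency interpolation.

DFT_5([x, 0, ...]) = [4, -0.7361-0.8123i, 3.7361+3.4410i, 3.7361-3.4410i, -0.7361+0.8123i]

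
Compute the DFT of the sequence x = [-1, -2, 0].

X[k] = Σ(n=0 to 2) x[n] · ω_3^(nk)
where ω_3 = e^(-2πi/3)

Computing each X[k]:
X[0] = -3
X[1] = 1.7321i
X[2] = -1.7321i

X = [-3, 1.7321i, -1.7321i]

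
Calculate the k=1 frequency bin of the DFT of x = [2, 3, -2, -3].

X[1] = Σ(n=0 to 3) x[n] · ω_4^(1n) where ω_4 = e^(-2πi/4)
= (2)·ω_4^0 + (3)·ω_4^1 + (-2)·ω_4^2 + (-3)·ω_4^3

X[1] = 4-6i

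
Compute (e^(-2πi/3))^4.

Since ω_3^3 = 1, powers reduce modulo 3.
4 mod 3 = 1
So ω_3^4 = ω_3^1 = e^(-2πi·1/3)

ω_3^4 = ω_3^1 = -0.5000-0.8660i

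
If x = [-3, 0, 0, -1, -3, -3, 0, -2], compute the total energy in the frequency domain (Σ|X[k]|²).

Parseval: Σ|x[n]|² = (1/N)Σ|X[k]|², so Σ|X[k]|² = N·Σ|x[n]|² = 8·32.0000

Σ|X[k]|² = N·Σ|x[n]|² = 8·32.0000 = 256.0000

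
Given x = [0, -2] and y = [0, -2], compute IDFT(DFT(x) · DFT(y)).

(x ⊛ y)[n] = Σ(m=0 to 1) x[m] · y[(n-m) mod 2]

Computing each output sample:
(x ⊛ y)[0] = 4
(x ⊛ y)[1] = 0

x ⊛ y = [4, 0]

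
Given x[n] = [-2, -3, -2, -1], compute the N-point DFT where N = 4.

X[k] = Σ(n=0 to 3) x[n] · ω_4^(nk)
where ω_4 = e^(-2πi/4)

Computing each X[k]:
X[0] = -8
X[1] = 2i
X[2] = 0
X[3] = -2i

X = [-8, 2i, 0, -2i]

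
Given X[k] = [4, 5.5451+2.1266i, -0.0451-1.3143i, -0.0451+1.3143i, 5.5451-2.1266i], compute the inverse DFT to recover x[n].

x[n] = (1/5) Σ(k=0 to 4) X[k] · e^(2πikn/5)

Computing each x[n]:
x[0] = 3
x[1] = 1
x[2] = -2
x[3] = 0
x[4] = 2

x = [3, 1, -2, 0, 2]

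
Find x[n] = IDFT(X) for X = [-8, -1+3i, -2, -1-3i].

x[n] = (1/4) Σ(k=0 to 3) X[k] · e^(2πikn/4)

Computing each x[n]:
x[0] = -3
x[1] = -3
x[2] = -2
x[3] = 0

x = [-3, -3, -2, 0]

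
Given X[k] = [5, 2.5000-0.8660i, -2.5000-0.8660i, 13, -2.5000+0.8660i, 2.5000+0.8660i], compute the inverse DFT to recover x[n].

x[n] = (1/6) Σ(k=0 to 5) X[k] · e^(2πikn/6)

Computing each x[n]:
x[0] = 3
x[1] = 0
x[2] = 3
x[3] = -3
x[4] = 3
x[5] = -1

x = [3, 0, 3, -3, 3, -1]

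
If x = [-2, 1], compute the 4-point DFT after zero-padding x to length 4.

Original 2-point DFT: [-1, -3]
Zero-padded 4-point DFT provides frequency interpolation.

DFT_4([x, 0, ...]) = [-1, -2-1i, -3, -2+1i]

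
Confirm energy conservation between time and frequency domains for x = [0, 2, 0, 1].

Time domain:
Σ|x[n]|² = |0|² + |2|² + |0|² + |1|² = 5.0000

Frequency domain:
(1/4)Σ|X[k]|² = (1/4)(|3|² + |-1i|² + |-3|² + |1i|²) = (1/4)·20.0000 = 5.0000

Both sides agree, confirming Parseval's theorem.

Σ|x[n]|² = (1/N)Σ|X[k]|² = 5.0000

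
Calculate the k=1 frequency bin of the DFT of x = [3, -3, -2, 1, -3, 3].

X[1] = Σ(n=0 to 5) x[n] · ω_6^(1n) where ω_6 = e^(-2πi/6)
= (3)·ω_6^0 + (-3)·ω_6^1 + (-2)·ω_6^2 + (1)·ω_6^3 + (-3)·ω_6^4 + (3)·ω_6^5

X[1] = 4.5000+4.3301i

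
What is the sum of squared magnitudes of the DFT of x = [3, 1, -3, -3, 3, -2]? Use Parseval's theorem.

Parseval: Σ|x[n]|² = (1/N)Σ|X[k]|², so Σ|X[k]|² = N·Σ|x[n]|² = 6·41.0000

Σ|X[k]|² = N·Σ|x[n]|² = 6·41.0000 = 246.0000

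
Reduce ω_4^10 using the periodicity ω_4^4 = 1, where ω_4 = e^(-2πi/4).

Since ω_4^4 = 1, powers reduce modulo 4.
10 mod 4 = 2
So ω_4^10 = ω_4^2 = e^(-2πi·2/4)

ω_4^10 = ω_4^2 = -1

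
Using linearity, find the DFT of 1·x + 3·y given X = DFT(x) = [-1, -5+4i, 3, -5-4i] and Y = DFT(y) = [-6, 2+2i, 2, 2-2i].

By linearity: DFT(1x + 3y) = 1·DFT(x) + 3·DFT(y)
= 1·[-1, -5+4i, 3, -5-4i] + 3·[-6, 2+2i, 2, 2-2i]

Computing element-wise:
Z[0] = 1·(-1) + 3·(-6) = -19
Z[1] = 1·(-5+4i) + 3·(2+2i) = 1+10i
Z[2] = 1·(3) + 3·(2) = 9
Z[3] = 1·(-5-4i) + 3·(2-2i) = 1-10i

DFT(1x + 3y) = 1·X + 3·Y = [-19, 1+10i, 9, 1-10i]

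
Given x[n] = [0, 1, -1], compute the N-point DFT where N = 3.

X[k] = Σ(n=0 to 2) x[n] · ω_3^(nk)
where ω_3 = e^(-2πi/3)

Computing each X[k]:
X[0] = 0
X[1] = -1.7321i
X[2] = 1.7321i

X = [0, -1.7321i, 1.7321i]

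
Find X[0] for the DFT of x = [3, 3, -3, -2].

X[0] = Σ(n=0 to 3) x[n] · ω_4^0 = Σ x[n]
= (3) + (3) + (-3) + (-2)

X[0] = 1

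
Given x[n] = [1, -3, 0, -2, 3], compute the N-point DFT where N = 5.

X[k] = Σ(n=0 to 4) x[n] · ω_5^(nk)
where ω_5 = e^(-2πi/5)

Computing each X[k]:
X[0] = -1
X[1] = 2.6180+4.5308i
X[2] = 0.3820+5.4288i
X[3] = 0.3820-5.4288i
X[4] = 2.6180-4.5308i

X = [-1, 2.6180+4.5308i, 0.3820+5.4288i, 0.3820-5.4288i, 2.6180-4.5308i]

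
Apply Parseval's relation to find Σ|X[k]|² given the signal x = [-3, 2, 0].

Parseval: Σ|x[n]|² = (1/N)Σ|X[k]|², so Σ|X[k]|² = N·Σ|x[n]|² = 3·13.0000

Σ|X[k]|² = N·Σ|x[n]|² = 3·13.0000 = 39.0000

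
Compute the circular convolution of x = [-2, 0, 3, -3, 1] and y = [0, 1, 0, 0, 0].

(x ⊛ y)[n] = Σ(m=0 to 4) x[m] · y[(n-m) mod 5]

Computing each output sample:
(x ⊛ y)[0] = 1
(x ⊛ y)[1] = -2
(x ⊛ y)[2] = 0
(x ⊛ y)[3] = 3
(x ⊛ y)[4] = -3

x ⊛ y = [1, -2, 0, 3, -3]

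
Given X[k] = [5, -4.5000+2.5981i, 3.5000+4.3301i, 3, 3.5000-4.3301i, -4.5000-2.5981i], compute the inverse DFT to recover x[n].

x[n] = (1/6) Σ(k=0 to 5) X[k] · e^(2πikn/6)

Computing each x[n]:
x[0] = 1
x[1] = -3
x[2] = 2
x[3] = 3
x[4] = 1
x[5] = 1

x = [1, -3, 2, 3, 1, 1]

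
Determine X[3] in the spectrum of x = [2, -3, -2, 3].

X[3] = Σ(n=0 to 3) x[n] · ω_4^(3n) where ω_4 = e^(-2πi/4)
= (2)·ω_4^0 + (-3)·ω_4^3 + (-2)·ω_4^6 + (3)·ω_4^9

X[3] = 4-6i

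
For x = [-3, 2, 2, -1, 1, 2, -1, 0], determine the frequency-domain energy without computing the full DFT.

Parseval: Σ|x[n]|² = (1/N)Σ|X[k]|², so Σ|X[k]|² = N·Σ|x[n]|² = 8·24.0000

Σ|X[k]|² = N·Σ|x[n]|² = 8·24.0000 = 192.0000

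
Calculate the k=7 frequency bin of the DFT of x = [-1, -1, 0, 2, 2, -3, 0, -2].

X[7] = Σ(n=0 to 7) x[n] · ω_8^(7n) where ω_8 = e^(-2πi/8)
= (-1)·ω_8^0 + (-1)·ω_8^7 + (0)·ω_8^14 + (2)·ω_8^21 + (2)·ω_8^28 + (-3)·ω_8^35 + (0)·ω_8^42 + (-2)·ω_8^49

X[7] = -4.4142+4.2426i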